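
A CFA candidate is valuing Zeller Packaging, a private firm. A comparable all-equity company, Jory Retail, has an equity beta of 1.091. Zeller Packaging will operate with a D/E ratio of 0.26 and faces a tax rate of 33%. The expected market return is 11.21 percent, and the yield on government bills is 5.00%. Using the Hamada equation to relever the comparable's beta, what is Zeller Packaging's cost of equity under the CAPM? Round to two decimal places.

β_L = β_U × [1 + (1 − t)(D/E)] = 1.091 × [1 + (1 − 0.33) × 0.26]
    = 1.091 × [1 + 0.67 × 0.26] = 1.091 × 1.1742 = 1.2811
MRP = 11.21% − 5.00% = 6.21%
E(R) = R_f + β_L × MRP = 5.00% + 1.2811 × 6.21% = 12.96%

12.96%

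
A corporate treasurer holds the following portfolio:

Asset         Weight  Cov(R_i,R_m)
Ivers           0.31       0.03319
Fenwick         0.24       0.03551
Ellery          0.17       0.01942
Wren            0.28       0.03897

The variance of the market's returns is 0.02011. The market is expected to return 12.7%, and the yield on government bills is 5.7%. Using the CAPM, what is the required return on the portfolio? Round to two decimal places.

17.20%

β_Ivers = 0.03319 / 0.02011 = 1.6504
β_Fenwick = 0.03551 / 0.02011 = 1.7658
β_Ellery = 0.01942 / 0.02011 = 0.9657
β_Wren = 0.03897 / 0.02011 = 1.9378
β_P = Σ w_i β_i = 0.31×1.6504 + 0.24×1.7658 + 0.17×0.9657 + 0.28×1.9378 = 1.6422
MRP = 12.7% − 5.7% = 7.00%
E(R_P) = R_f + β_P × MRP = 5.7% + 1.6422 × 7.0% = 17.20%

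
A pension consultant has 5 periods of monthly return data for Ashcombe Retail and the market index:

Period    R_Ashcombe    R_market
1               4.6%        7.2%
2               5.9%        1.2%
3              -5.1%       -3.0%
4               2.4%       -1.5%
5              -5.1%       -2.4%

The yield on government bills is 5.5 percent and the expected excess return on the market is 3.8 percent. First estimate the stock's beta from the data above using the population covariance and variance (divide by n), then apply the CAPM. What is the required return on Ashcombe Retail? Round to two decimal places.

Mean R_i = (4.6 + 5.9 − 5.1 + 2.4 − 5.1) / 5 = 0.5400%
Mean R_m = (7.2 + 1.2 − 3.0 − 1.5 − 2.4) / 5 = 0.3000%
Σ(R_i − R̄_i)(R_m − R̄_m) = 63.3300  ⇒  Cov = 63.3300 / 5 = 12.6660
Σ(R_m − R̄_m)² = 69.8400  ⇒  Var(R_m) = 69.8400 / 5 = 13.9680
β = Cov / Var(R_m) = 12.6660 / 13.9680 = 0.9068
E(R) = R_f + β × MRP = 5.5% + 0.9068 × 3.8% = 8.95%

8.95%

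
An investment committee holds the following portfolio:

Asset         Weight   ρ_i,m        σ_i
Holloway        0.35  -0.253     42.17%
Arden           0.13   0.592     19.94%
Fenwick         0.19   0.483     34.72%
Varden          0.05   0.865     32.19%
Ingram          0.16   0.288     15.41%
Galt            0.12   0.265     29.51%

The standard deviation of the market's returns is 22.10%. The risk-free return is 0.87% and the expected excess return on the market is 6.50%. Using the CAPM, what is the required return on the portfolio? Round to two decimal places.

2.05%

β_Holloway = -0.253 × 42.17% / 22.10% = -0.4828
β_Arden = 0.592 × 19.94% / 22.10% = 0.5341
β_Fenwick = 0.483 × 34.72% / 22.10% = 0.7588
β_Varden = 0.865 × 32.19% / 22.10% = 1.2599
β_Ingram = 0.288 × 15.41% / 22.10% = 0.2008
β_Galt = 0.265 × 29.51% / 22.10% = 0.3539
β_P = Σ w_i β_i = 0.35×-0.4828 + 0.13×0.5341 + 0.19×0.7588 + 0.05×1.2599 + 0.16×0.2008 + 0.12×0.3539 = 0.1822
E(R_P) = R_f + β_P × MRP = 0.87% + 0.1822 × 6.50% = 2.05%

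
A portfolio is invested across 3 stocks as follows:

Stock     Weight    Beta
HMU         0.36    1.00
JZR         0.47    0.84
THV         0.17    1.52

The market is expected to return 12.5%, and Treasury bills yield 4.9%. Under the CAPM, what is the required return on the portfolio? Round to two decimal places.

β_P = Σ w_i β_i = 0.36×1.00 + 0.47×0.84 + 0.17×1.52 = 1.0132
MRP = 12.5% − 4.9% = 7.60%
E(R_P) = R_f + β_P × MRP = 4.9% + 1.0132 × 7.6% = 12.60%

12.60%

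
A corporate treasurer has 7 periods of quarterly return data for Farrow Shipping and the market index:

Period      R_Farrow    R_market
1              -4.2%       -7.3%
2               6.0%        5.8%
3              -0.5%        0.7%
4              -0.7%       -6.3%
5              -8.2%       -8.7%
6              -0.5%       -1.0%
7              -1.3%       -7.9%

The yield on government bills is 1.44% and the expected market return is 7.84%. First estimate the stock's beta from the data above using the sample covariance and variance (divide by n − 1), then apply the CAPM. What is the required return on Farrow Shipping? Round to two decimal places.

Mean R_i = (-4.2 + 6.0 − 0.5 − 0.7 − 8.2 − 0.5 − 1.3) / 7 = -1.3429%
Mean R_m = (-7.3 + 5.8 + 0.7 − 6.3 − 8.7 − 1.0 − 7.9) / 7 = -3.5286%
Σ(R_i − R̄_i)(R_m − R̄_m) = 118.4614  ⇒  Cov = 118.4614 / 6 = 19.7436
Σ(R_m − R̄_m)² = 179.0543  ⇒  Var(R_m) = 179.0543 / 6 = 29.8424
β = Cov / Var(R_m) = 19.7436 / 29.8424 = 0.6616
MRP = 7.84% − 1.44% = 6.40%
E(R) = R_f + β × MRP = 1.44% + 0.6616 × 6.40% = 5.67%

5.67%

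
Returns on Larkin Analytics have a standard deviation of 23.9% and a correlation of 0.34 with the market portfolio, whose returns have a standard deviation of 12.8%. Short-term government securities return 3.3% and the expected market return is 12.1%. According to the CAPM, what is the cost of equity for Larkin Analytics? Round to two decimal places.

8.89%

β = ρ × σ_i / σ_m = 0.34 × 23.9% / 12.8% = 0.6348
MRP = 12.1% − 3.3% = 8.80%
E(R) = 3.3% + 0.6348 × 8.8% = 8.89%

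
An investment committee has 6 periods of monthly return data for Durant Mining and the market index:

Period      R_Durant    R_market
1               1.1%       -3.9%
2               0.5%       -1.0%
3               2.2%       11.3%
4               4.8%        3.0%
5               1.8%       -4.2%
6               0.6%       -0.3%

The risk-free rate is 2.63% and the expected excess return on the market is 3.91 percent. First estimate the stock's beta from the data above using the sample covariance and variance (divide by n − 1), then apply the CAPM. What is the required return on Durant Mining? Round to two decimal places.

Mean R_i = (1.1 + 0.5 + 2.2 + 4.8 + 1.8 + 0.6) / 6 = 1.8333%
Mean R_m = (-3.9 − 1.0 + 11.3 + 3.0 − 4.2 − 0.3) / 6 = 0.8167%
Σ(R_i − R̄_i)(R_m − R̄_m) = 17.7467  ⇒  Cov = 17.7467 / 5 = 3.5493
Σ(R_m − R̄_m)² = 166.6283  ⇒  Var(R_m) = 166.6283 / 5 = 33.3257
β = Cov / Var(R_m) = 3.5493 / 33.3257 = 0.1065
E(R) = R_f + β × MRP = 2.63% + 0.1065 × 3.91% = 3.05%

3.05%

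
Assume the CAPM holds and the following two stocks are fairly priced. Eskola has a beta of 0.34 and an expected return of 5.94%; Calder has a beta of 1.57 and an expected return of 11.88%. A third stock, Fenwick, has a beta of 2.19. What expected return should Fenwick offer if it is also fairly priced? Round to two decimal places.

14.87%

MRP (SML slope) = (11.88% − 5.94%) / (1.57 − 0.34) = 5.94% / 1.23 = 4.8293%
R_f (intercept) = 5.94% − 0.34 × 4.8293% = 4.2980%
E(R_Fenwick) = R_f + β × MRP = 4.2980% + 2.19 × 4.8293% = 14.87%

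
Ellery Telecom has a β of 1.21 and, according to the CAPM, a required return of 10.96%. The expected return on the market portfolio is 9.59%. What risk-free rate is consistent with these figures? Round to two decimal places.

E(R) = R_f + β(E(R_m) − R_f) = R_f(1 − β) + β·E(R_m)
10.96% = R_f × (1 − 1.21) + 1.21 × 9.59%
10.96% = R_f × -0.21 + 11.6039%
R_f = (10.96% − 11.6039%) / -0.21 = 3.07%

3.07%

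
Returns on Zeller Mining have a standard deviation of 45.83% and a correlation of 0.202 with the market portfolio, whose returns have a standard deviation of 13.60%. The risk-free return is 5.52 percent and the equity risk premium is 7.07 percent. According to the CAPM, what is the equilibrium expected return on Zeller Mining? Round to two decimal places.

10.33%

β = ρ × σ_i / σ_m = 0.202 × 45.83% / 13.60% = 0.6807
E(R) = 5.52% + 0.6807 × 7.07% = 10.33%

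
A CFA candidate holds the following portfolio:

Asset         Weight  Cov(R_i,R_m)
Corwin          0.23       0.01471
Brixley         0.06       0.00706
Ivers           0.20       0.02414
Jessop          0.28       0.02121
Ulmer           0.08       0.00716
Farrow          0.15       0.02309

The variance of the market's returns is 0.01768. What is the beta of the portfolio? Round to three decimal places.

β_Corwin = 0.01471 / 0.01768 = 0.8320
β_Brixley = 0.00706 / 0.01768 = 0.3993
β_Ivers = 0.02414 / 0.01768 = 1.3654
β_Jessop = 0.02121 / 0.01768 = 1.1997
β_Ulmer = 0.00716 / 0.01768 = 0.4050
β_Farrow = 0.02309 / 0.01768 = 1.3060
β_P = Σ w_i β_i = 0.23×0.8320 + 0.06×0.3993 + 0.20×1.3654 + 0.28×1.1997 + 0.08×0.4050 + 0.15×1.3060 = 1.0526

1.053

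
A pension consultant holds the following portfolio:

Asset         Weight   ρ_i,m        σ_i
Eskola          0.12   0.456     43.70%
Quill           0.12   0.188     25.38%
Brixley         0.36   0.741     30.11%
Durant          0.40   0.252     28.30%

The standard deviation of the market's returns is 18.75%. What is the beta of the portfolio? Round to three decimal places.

β_Eskola = 0.456 × 43.70% / 18.75% = 1.0628
β_Quill = 0.188 × 25.38% / 18.75% = 0.2545
β_Brixley = 0.741 × 30.11% / 18.75% = 1.1899
β_Durant = 0.252 × 28.30% / 18.75% = 0.3804
β_P = Σ w_i β_i = 0.12×1.0628 + 0.12×0.2545 + 0.36×1.1899 + 0.40×0.3804 = 0.7386

0.739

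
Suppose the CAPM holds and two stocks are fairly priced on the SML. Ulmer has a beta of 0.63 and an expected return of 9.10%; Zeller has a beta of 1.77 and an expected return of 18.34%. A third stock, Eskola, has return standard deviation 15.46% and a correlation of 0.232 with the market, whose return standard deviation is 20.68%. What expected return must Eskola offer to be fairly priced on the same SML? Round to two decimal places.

5.40%

MRP = (18.34% − 9.10%) / (1.77 − 0.63) = 8.1053%
R_f = 9.10% − 0.63 × 8.1053% = 3.9937%
β_Eskola = ρ·σ_i/σ_m = 0.232 × 15.46 / 20.68 = 0.1734
E(R_Eskola) = R_f + β × MRP = 3.9937% + 0.1734 × 8.1053% = 5.40%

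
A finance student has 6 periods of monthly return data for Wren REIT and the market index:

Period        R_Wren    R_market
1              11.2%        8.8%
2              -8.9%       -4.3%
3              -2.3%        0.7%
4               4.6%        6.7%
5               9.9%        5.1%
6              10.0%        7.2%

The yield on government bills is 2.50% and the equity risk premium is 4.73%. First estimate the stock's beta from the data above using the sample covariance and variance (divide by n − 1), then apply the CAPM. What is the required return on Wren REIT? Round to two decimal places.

9.88%

Mean R_i = (11.2 − 8.9 − 2.3 + 4.6 + 9.9 + 10.0) / 6 = 4.0833%
Mean R_m = (8.8 − 4.3 + 0.7 + 6.7 + 5.1 + 7.2) / 6 = 4.0333%
Σ(R_i − R̄_i)(R_m − R̄_m) = 189.7133  ⇒  Cov = 189.7133 / 5 = 37.9427
Σ(R_m − R̄_m)² = 121.5533  ⇒  Var(R_m) = 121.5533 / 5 = 24.3107
β = Cov / Var(R_m) = 37.9427 / 24.3107 = 1.5607
E(R) = R_f + β × MRP = 2.50% + 1.5607 × 4.73% = 9.88%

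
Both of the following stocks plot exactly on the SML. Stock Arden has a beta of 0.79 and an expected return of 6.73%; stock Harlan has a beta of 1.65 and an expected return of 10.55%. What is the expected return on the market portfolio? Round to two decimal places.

7.66%

Both satisfy E(R) = R_f + β·MRP, so the slope of the SML is
MRP = (10.55% − 6.73%) / (1.65 − 0.79) = 3.82% / 0.86 = 4.4419%
R_f = E(R_Arden) − β_Arden·MRP = 6.73% − 0.79 × 4.4419% = 3.2209%
E(R_m) = R_f + MRP = 3.2209% + 4.4419% = 7.66%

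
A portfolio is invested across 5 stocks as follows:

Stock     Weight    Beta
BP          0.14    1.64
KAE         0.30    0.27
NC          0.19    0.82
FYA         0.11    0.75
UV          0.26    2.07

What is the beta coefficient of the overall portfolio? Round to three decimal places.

β_P = Σ w_i β_i = 0.14×1.64 + 0.30×0.27 + 0.19×0.82 + 0.11×0.75 + 0.26×2.07 = 1.0871

1.087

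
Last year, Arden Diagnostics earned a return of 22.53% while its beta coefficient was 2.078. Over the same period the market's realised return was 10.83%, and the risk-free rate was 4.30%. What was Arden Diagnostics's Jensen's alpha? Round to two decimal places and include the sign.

+4.66%

Market excess return = 10.83% − 4.30% = 6.53%
CAPM benchmark = R_f + β(R_m − R_f) = 4.30% + 2.078 × 6.53% = 17.86934%
α = actual − benchmark = 22.53% − 17.86934% = +4.66%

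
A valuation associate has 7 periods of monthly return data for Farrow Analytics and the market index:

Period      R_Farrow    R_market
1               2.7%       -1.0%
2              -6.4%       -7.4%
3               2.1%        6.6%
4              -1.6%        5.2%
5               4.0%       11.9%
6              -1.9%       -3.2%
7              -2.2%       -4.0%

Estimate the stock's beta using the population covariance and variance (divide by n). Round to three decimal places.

0.409

Mean R_i = (2.7 − 6.4 + 2.1 − 1.6 + 4.0 − 1.9 − 2.2) / 7 = -0.4714%
Mean R_m = (-1.0 − 7.4 + 6.6 + 5.2 + 11.9 − 3.2 − 4.0) / 7 = 1.1571%
Σ(R_i − R̄_i)(R_m − R̄_m) = 116.4986  ⇒  Cov = 116.4986 / 7 = 16.6427
Σ(R_m − R̄_m)² = 284.8371  ⇒  Var(R_m) = 284.8371 / 7 = 40.6910
β = Cov / Var(R_m) = 16.6427 / 40.6910 = 0.4090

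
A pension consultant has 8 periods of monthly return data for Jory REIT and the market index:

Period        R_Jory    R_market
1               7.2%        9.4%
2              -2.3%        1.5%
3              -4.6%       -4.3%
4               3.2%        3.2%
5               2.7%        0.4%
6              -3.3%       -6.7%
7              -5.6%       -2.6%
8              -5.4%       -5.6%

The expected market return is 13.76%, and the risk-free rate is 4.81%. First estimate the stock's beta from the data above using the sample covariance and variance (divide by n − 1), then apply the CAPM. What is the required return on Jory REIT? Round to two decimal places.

11.87%

Mean R_i = (7.2 − 2.3 − 4.6 + 3.2 + 2.7 − 3.3 − 5.6 − 5.4) / 8 = -1.0125%
Mean R_m = (9.4 + 1.5 − 4.3 + 3.2 + 0.4 − 6.7 − 2.6 − 5.6) / 8 = -0.5875%
Σ(R_i − R̄_i)(R_m − R̄_m) = 157.4813  ⇒  Cov = 157.4813 / 7 = 22.4973
Σ(R_m − R̄_m)² = 199.7488  ⇒  Var(R_m) = 199.7488 / 7 = 28.5355
β = Cov / Var(R_m) = 22.4973 / 28.5355 = 0.7884
MRP = 13.76% − 4.81% = 8.95%
E(R) = R_f + β × MRP = 4.81% + 0.7884 × 8.95% = 11.87%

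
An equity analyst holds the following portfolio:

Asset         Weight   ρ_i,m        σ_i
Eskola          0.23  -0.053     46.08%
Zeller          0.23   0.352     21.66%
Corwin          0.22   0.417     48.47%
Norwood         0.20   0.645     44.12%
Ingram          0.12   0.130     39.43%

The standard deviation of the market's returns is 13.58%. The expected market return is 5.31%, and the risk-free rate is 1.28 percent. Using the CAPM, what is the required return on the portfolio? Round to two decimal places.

β_Eskola = -0.053 × 46.08% / 13.58% = -0.1798
β_Zeller = 0.352 × 21.66% / 13.58% = 0.5614
β_Corwin = 0.417 × 48.47% / 13.58% = 1.4884
β_Norwood = 0.645 × 44.12% / 13.58% = 2.0955
β_Ingram = 0.130 × 39.43% / 13.58% = 0.3775
β_P = Σ w_i β_i = 0.23×-0.1798 + 0.23×0.5614 + 0.22×1.4884 + 0.20×2.0955 + 0.12×0.3775 = 0.8796
MRP = 5.31% − 1.28% = 4.03%
E(R_P) = R_f + β_P × MRP = 1.28% + 0.8796 × 4.03% = 4.82%

4.82%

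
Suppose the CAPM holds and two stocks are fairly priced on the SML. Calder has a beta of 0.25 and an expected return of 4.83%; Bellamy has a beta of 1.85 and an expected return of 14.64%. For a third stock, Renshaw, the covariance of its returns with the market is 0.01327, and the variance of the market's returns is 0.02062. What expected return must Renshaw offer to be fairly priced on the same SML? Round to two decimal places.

MRP = (14.64% − 4.83%) / (1.85 − 0.25) = 6.1313%
R_f = 4.83% − 0.25 × 6.1313% = 3.2972%
β_Renshaw = Cov / Var(R_m) = 0.01327 / 0.02062 = 0.6435
E(R_Renshaw) = R_f + β × MRP = 3.2972% + 0.6435 × 6.1313% = 7.24%

7.24%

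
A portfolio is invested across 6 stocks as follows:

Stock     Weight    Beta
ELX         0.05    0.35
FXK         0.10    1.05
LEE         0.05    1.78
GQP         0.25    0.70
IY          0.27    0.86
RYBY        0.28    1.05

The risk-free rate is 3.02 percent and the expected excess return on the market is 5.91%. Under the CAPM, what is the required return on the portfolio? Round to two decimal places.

β_P = Σ w_i β_i = 0.05×0.35 + 0.10×1.05 + 0.05×1.78 + 0.25×0.70 + 0.27×0.86 + 0.28×1.05 = 0.9127
E(R_P) = R_f + β_P × MRP = 3.02% + 0.9127 × 5.91% = 8.41%

8.41%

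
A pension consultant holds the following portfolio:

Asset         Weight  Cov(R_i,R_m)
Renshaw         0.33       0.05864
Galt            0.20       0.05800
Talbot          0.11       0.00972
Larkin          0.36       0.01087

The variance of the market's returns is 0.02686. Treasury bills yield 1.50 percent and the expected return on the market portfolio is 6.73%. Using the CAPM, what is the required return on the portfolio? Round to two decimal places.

8.50%

β_Renshaw = 0.05864 / 0.02686 = 2.1832
β_Galt = 0.05800 / 0.02686 = 2.1593
β_Talbot = 0.00972 / 0.02686 = 0.3619
β_Larkin = 0.01087 / 0.02686 = 0.4047
β_P = Σ w_i β_i = 0.33×2.1832 + 0.20×2.1593 + 0.11×0.3619 + 0.36×0.4047 = 1.3378
MRP = 6.73% − 1.50% = 5.23%
E(R_P) = R_f + β_P × MRP = 1.50% + 1.3378 × 5.23% = 8.50%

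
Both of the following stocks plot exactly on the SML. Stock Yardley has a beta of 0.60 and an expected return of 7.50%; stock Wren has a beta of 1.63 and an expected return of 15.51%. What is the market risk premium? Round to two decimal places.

7.78%

Both satisfy E(R) = R_f + β·MRP, so the slope of the SML is
MRP = (15.51% − 7.50%) / (1.63 − 0.60) = 8.01% / 1.03 = 7.7767%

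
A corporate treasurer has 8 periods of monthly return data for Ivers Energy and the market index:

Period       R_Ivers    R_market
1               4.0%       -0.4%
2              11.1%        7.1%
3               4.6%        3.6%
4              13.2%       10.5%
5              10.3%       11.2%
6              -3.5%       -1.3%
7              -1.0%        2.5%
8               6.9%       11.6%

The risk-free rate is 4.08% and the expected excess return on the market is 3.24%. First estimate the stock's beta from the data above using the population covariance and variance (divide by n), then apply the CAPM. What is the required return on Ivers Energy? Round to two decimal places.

7.04%

Mean R_i = (4.0 + 11.1 + 4.6 + 13.2 + 10.3 − 3.5 − 1.0 + 6.9) / 8 = 5.7000%
Mean R_m = (-0.4 + 7.1 + 3.6 + 10.5 + 11.2 − 1.3 + 2.5 + 11.6) / 8 = 5.6000%
Σ(R_i − R̄_i)(R_m − R̄_m) = 174.4600  ⇒  Cov = 174.4600 / 8 = 21.8075
Σ(R_m − R̄_m)² = 190.8400  ⇒  Var(R_m) = 190.8400 / 8 = 23.8550
β = Cov / Var(R_m) = 21.8075 / 23.8550 = 0.9142
E(R) = R_f + β × MRP = 4.08% + 0.9142 × 3.24% = 7.04%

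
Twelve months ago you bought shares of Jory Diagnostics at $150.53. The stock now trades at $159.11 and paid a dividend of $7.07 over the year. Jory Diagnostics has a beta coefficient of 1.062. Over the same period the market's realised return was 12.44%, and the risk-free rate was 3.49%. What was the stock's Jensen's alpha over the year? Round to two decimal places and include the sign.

-2.60%

Realised HPR = (P1 + D1 − P0) / P0 = (159.11 + 7.07 − 150.53) / 150.53 = 15.65 / 150.53 = 10.3966%
MRP = 12.44% − 3.49% = 8.95%
CAPM required = R_f + β·MRP = 3.49% + 1.062 × 8.95% = 12.99490%
α = realised − required = 10.3966% − 12.99490% = -2.60%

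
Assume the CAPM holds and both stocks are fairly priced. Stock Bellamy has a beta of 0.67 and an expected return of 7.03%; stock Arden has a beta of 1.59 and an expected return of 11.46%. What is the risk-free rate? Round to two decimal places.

Both satisfy E(R) = R_f + β·MRP, so the slope of the SML is
MRP = (11.46% − 7.03%) / (1.59 − 0.67) = 4.43% / 0.92 = 4.8152%
R_f = E(R_Bellamy) − β_Bellamy·MRP = 7.03% − 0.67 × 4.8152% = 3.8038%

3.80%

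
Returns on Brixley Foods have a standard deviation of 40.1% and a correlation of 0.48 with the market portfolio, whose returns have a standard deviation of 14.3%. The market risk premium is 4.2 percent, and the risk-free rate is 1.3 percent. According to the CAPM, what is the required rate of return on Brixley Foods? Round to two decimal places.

6.95%

β = ρ × σ_i / σ_m = 0.48 × 40.1% / 14.3% = 1.3460
E(R) = 1.3% + 1.3460 × 4.2% = 6.95%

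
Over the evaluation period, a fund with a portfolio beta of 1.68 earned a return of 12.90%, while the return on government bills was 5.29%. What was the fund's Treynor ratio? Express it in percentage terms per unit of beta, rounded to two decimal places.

4.53%

Treynor = (R_P − R_f) / β_P = (12.90% − 5.29%) / 1.6800 = 7.61% / 1.6800 = 4.53%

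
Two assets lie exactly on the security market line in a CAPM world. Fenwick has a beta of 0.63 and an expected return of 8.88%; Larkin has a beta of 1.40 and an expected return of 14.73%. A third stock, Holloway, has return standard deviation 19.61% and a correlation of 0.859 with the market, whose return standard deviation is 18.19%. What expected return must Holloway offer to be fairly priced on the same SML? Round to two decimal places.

11.13%

MRP = (14.73% − 8.88%) / (1.40 − 0.63) = 7.5974%
R_f = 8.88% − 0.63 × 7.5974% = 4.0936%
β_Holloway = ρ·σ_i/σ_m = 0.859 × 19.61 / 18.19 = 0.9261
E(R_Holloway) = R_f + β × MRP = 4.0936% + 0.9261 × 7.5974% = 11.13%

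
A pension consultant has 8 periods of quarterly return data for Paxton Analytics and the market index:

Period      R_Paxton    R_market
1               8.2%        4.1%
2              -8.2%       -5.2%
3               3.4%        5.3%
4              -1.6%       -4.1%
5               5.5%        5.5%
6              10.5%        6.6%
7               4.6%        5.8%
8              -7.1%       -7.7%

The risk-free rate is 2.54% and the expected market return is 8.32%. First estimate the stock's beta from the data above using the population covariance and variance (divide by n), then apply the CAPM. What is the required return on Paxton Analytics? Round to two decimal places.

8.79%

Mean R_i = (8.2 − 8.2 + 3.4 − 1.6 + 5.5 + 10.5 + 4.6 − 7.1) / 8 = 1.9125%
Mean R_m = (4.1 − 5.2 + 5.3 − 4.1 + 5.5 + 6.6 + 5.8 − 7.7) / 8 = 1.2875%
Σ(R_i − R̄_i)(R_m − R̄_m) = 262.0413  ⇒  Cov = 262.0413 / 8 = 32.7552
Σ(R_m − R̄_m)² = 242.2288  ⇒  Var(R_m) = 242.2288 / 8 = 30.2786
β = Cov / Var(R_m) = 32.7552 / 30.2786 = 1.0818
MRP = 8.32% − 2.54% = 5.78%
E(R) = R_f + β × MRP = 2.54% + 1.0818 × 5.78% = 8.79%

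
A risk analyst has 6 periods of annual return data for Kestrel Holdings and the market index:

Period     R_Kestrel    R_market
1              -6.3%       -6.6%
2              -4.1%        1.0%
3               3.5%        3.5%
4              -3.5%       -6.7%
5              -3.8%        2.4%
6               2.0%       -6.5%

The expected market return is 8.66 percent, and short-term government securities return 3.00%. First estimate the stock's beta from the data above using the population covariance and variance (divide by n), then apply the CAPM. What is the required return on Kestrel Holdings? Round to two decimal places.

Mean R_i = (-6.3 − 4.1 + 3.5 − 3.5 − 3.8 + 2.0) / 6 = -2.0333%
Mean R_m = (-6.6 + 1.0 + 3.5 − 6.7 + 2.4 − 6.5) / 6 = -2.1500%
Σ(R_i − R̄_i)(R_m − R̄_m) = 24.8300  ⇒  Cov = 24.8300 / 6 = 4.1383
Σ(R_m − R̄_m)² = 121.9750  ⇒  Var(R_m) = 121.9750 / 6 = 20.3292
β = Cov / Var(R_m) = 4.1383 / 20.3292 = 0.2036
MRP = 8.66% − 3.00% = 5.66%
E(R) = R_f + β × MRP = 3.00% + 0.2036 × 5.66% = 4.15%

4.15%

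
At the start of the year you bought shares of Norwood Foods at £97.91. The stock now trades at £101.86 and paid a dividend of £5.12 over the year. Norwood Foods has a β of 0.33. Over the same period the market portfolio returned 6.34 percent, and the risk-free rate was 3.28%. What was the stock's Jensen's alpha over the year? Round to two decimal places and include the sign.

+4.97%

Realised HPR = (P1 + D1 − P0) / P0 = (101.86 + 5.12 − 97.91) / 97.91 = 9.07 / 97.91 = 9.2636%
MRP = 6.34% − 3.28% = 3.06%
CAPM required = R_f + β·MRP = 3.28% + 0.33 × 3.06% = 4.2898%
α = realised − required = 9.2636% − 4.2898% = +4.97%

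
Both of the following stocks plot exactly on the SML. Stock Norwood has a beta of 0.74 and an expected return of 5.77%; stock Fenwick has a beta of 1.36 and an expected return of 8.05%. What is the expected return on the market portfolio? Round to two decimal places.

6.73%

Both satisfy E(R) = R_f + β·MRP, so the slope of the SML is
MRP = (8.05% − 5.77%) / (1.36 − 0.74) = 2.28% / 0.62 = 3.6774%
R_f = E(R_Norwood) − β_Norwood·MRP = 5.77% − 0.74 × 3.6774% = 3.0487%
E(R_m) = R_f + MRP = 3.0487% + 3.6774% = 6.73%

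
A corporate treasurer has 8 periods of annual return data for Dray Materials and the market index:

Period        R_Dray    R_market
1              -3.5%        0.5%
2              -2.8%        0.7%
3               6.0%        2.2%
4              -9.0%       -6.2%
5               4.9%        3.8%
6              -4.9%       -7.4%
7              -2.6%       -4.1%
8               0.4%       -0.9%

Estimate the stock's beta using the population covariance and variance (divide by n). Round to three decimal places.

0.996

Mean R_i = (-3.5 − 2.8 + 6.0 − 9.0 + 4.9 − 4.9 − 2.6 + 0.4) / 8 = -1.4375%
Mean R_m = (0.5 + 0.7 + 2.2 − 6.2 + 3.8 − 7.4 − 4.1 − 0.9) / 8 = -1.4250%
Σ(R_i − R̄_i)(R_m − R̄_m) = 114.0825  ⇒  Cov = 114.0825 / 8 = 14.2603
Σ(R_m − R̄_m)² = 114.5950  ⇒  Var(R_m) = 114.5950 / 8 = 14.3244
β = Cov / Var(R_m) = 14.2603 / 14.3244 = 0.9955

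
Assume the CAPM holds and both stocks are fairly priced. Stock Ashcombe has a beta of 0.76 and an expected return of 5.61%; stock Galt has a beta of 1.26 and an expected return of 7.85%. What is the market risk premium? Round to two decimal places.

4.48%

Both satisfy E(R) = R_f + β·MRP, so the slope of the SML is
MRP = (7.85% − 5.61%) / (1.26 − 0.76) = 2.24% / 0.50 = 4.4800%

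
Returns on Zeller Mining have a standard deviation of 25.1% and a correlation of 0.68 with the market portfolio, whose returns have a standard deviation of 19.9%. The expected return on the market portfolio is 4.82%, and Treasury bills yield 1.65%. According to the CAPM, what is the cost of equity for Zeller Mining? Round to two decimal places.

4.37%

β = ρ × σ_i / σ_m = 0.68 × 25.1% / 19.9% = 0.8577
MRP = 4.82% − 1.65% = 3.17%
E(R) = 1.65% + 0.8577 × 3.17% = 4.37%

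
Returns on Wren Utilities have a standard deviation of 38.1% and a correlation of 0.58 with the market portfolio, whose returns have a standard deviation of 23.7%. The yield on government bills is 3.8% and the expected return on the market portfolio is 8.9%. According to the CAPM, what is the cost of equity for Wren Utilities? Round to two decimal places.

β = ρ × σ_i / σ_m = 0.58 × 38.1% / 23.7% = 0.9324
MRP = 8.9% − 3.8% = 5.10%
E(R) = 3.8% + 0.9324 × 5.1% = 8.56%

8.56%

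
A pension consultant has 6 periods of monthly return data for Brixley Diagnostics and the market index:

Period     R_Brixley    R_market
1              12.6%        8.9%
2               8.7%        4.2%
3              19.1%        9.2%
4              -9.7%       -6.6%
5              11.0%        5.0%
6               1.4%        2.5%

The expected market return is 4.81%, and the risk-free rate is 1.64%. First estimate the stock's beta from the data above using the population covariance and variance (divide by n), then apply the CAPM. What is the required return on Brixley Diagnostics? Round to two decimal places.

Mean R_i = (12.6 + 8.7 + 19.1 − 9.7 + 11.0 + 1.4) / 6 = 7.1833%
Mean R_m = (8.9 + 4.2 + 9.2 − 6.6 + 5.0 + 2.5) / 6 = 3.8667%
Σ(R_i − R̄_i)(R_m − R̄_m) = 280.2667  ⇒  Cov = 280.2667 / 6 = 46.7111
Σ(R_m − R̄_m)² = 166.5933  ⇒  Var(R_m) = 166.5933 / 6 = 27.7656
β = Cov / Var(R_m) = 46.7111 / 27.7656 = 1.6823
MRP = 4.81% − 1.64% = 3.17%
E(R) = R_f + β × MRP = 1.64% + 1.6823 × 3.17% = 6.97%

6.97%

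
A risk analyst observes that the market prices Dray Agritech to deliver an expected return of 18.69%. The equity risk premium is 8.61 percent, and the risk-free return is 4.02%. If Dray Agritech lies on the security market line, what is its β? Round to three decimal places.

β = (E(R) − R_f) / MRP = (18.69% − 4.02%) / 8.61% = 14.67% / 8.61% = 1.704

1.704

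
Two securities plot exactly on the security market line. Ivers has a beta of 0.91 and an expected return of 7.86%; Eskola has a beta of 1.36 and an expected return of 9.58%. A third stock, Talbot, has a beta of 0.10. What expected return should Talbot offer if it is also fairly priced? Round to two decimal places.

MRP (SML slope) = (9.58% − 7.86%) / (1.36 − 0.91) = 1.72% / 0.45 = 3.8222%
R_f (intercept) = 7.86% − 0.91 × 3.8222% = 4.3818%
E(R_Talbot) = R_f + β × MRP = 4.3818% + 0.10 × 3.8222% = 4.76%

4.76%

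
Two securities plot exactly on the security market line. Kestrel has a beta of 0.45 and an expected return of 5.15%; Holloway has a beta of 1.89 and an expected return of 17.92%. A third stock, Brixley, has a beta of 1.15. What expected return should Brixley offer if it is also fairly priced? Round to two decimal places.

11.36%

MRP (SML slope) = (17.92% − 5.15%) / (1.89 − 0.45) = 12.77% / 1.44 = 8.8681%
R_f (intercept) = 5.15% − 0.45 × 8.8681% = 1.1594%
E(R_Brixley) = R_f + β × MRP = 1.1594% + 1.15 × 8.8681% = 11.36%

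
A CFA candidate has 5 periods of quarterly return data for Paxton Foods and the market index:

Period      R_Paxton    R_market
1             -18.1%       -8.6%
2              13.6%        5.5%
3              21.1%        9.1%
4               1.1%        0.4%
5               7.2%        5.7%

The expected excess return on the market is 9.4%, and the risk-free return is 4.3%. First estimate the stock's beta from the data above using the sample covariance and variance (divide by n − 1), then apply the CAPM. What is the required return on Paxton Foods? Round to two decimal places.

Mean R_i = (-18.1 + 13.6 + 21.1 + 1.1 + 7.2) / 5 = 4.9800%
Mean R_m = (-8.6 + 5.5 + 9.1 + 0.4 + 5.7) / 5 = 2.4200%
Σ(R_i − R̄_i)(R_m − R̄_m) = 403.6920  ⇒  Cov = 403.6920 / 4 = 100.9230
Σ(R_m − R̄_m)² = 190.3880  ⇒  Var(R_m) = 190.3880 / 4 = 47.5970
β = Cov / Var(R_m) = 100.9230 / 47.5970 = 2.1204
E(R) = R_f + β × MRP = 4.3% + 2.1204 × 9.4% = 24.23%

24.23%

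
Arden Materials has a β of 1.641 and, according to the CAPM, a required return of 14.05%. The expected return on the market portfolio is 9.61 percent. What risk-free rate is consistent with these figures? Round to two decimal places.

E(R) = R_f + β(E(R_m) − R_f) = R_f(1 − β) + β·E(R_m)
14.05% = R_f × (1 − 1.641) + 1.641 × 9.61%
14.05% = R_f × -0.641 + 15.77001%
R_f = (14.05% − 15.77001%) / -0.641 = 2.68%

2.68%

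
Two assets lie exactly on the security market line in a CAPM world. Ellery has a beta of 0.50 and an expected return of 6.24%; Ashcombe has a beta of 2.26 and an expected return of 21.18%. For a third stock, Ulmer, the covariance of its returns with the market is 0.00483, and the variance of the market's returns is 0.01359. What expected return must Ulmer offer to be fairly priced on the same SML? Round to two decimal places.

MRP = (21.18% − 6.24%) / (2.26 − 0.50) = 8.4886%
R_f = 6.24% − 0.50 × 8.4886% = 1.9957%
β_Ulmer = Cov / Var(R_m) = 0.00483 / 0.01359 = 0.3554
E(R_Ulmer) = R_f + β × MRP = 1.9957% + 0.3554 × 8.4886% = 5.01%

5.01%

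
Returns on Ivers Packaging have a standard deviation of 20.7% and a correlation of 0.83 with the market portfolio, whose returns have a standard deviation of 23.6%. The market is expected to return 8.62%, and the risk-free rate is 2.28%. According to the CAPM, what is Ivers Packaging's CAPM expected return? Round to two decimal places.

6.90%

β = ρ × σ_i / σ_m = 0.83 × 20.7% / 23.6% = 0.7280
MRP = 8.62% − 2.28% = 6.34%
E(R) = 2.28% + 0.7280 × 6.34% = 6.90%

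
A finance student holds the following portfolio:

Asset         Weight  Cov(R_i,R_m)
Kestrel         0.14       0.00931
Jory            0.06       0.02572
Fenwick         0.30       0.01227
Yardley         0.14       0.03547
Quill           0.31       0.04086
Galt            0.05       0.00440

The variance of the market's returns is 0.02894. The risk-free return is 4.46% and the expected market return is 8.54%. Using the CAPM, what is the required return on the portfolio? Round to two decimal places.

7.90%

β_Kestrel = 0.00931 / 0.02894 = 0.3217
β_Jory = 0.02572 / 0.02894 = 0.8887
β_Fenwick = 0.01227 / 0.02894 = 0.4240
β_Yardley = 0.03547 / 0.02894 = 1.2256
β_Quill = 0.04086 / 0.02894 = 1.4119
β_Galt = 0.00440 / 0.02894 = 0.1520
β_P = Σ w_i β_i = 0.14×0.3217 + 0.06×0.8887 + 0.30×0.4240 + 0.14×1.2256 + 0.31×1.4119 + 0.05×0.1520 = 0.8424
MRP = 8.54% − 4.46% = 4.08%
E(R_P) = R_f + β_P × MRP = 4.46% + 0.8424 × 4.08% = 7.90%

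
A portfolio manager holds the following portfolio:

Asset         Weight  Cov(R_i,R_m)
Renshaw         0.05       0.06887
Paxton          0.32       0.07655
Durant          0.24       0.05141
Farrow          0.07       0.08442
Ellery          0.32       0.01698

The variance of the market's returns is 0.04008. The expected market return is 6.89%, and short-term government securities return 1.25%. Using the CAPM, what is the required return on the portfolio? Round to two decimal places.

8.51%

β_Renshaw = 0.06887 / 0.04008 = 1.7183
β_Paxton = 0.07655 / 0.04008 = 1.9099
β_Durant = 0.05141 / 0.04008 = 1.2827
β_Farrow = 0.08442 / 0.04008 = 2.1063
β_Ellery = 0.01698 / 0.04008 = 0.4237
β_P = Σ w_i β_i = 0.05×1.7183 + 0.32×1.9099 + 0.24×1.2827 + 0.07×2.1063 + 0.32×0.4237 = 1.2880
MRP = 6.89% − 1.25% = 5.64%
E(R_P) = R_f + β_P × MRP = 1.25% + 1.2880 × 5.64% = 8.51%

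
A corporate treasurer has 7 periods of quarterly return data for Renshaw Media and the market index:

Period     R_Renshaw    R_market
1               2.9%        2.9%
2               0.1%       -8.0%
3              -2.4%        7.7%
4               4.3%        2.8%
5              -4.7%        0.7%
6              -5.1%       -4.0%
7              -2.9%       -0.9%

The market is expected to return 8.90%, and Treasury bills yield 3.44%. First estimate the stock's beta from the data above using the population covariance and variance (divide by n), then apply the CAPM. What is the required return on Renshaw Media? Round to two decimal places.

4.21%

Mean R_i = (2.9 + 0.1 − 2.4 + 4.3 − 4.7 − 5.1 − 2.9) / 7 = -1.1143%
Mean R_m = (2.9 − 8.0 + 7.7 + 2.8 + 0.7 − 4.0 − 0.9) / 7 = 0.1714%
Σ(R_i − R̄_i)(R_m − R̄_m) = 22.2271  ⇒  Cov = 22.2271 / 7 = 3.1753
Σ(R_m − R̄_m)² = 156.6343  ⇒  Var(R_m) = 156.6343 / 7 = 22.3763
β = Cov / Var(R_m) = 3.1753 / 22.3763 = 0.1419
MRP = 8.90% − 3.44% = 5.46%
E(R) = R_f + β × MRP = 3.44% + 0.1419 × 5.46% = 4.21%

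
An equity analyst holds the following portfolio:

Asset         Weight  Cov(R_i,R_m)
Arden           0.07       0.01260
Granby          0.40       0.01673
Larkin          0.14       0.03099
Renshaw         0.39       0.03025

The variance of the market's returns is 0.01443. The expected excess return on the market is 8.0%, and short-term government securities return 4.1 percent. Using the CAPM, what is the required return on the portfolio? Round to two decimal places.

β_Arden = 0.01260 / 0.01443 = 0.8732
β_Granby = 0.01673 / 0.01443 = 1.1594
β_Larkin = 0.03099 / 0.01443 = 2.1476
β_Renshaw = 0.03025 / 0.01443 = 2.0963
β_P = Σ w_i β_i = 0.07×0.8732 + 0.40×1.1594 + 0.14×2.1476 + 0.39×2.0963 = 1.6431
E(R_P) = R_f + β_P × MRP = 4.1% + 1.6431 × 8.0% = 17.24%

17.24%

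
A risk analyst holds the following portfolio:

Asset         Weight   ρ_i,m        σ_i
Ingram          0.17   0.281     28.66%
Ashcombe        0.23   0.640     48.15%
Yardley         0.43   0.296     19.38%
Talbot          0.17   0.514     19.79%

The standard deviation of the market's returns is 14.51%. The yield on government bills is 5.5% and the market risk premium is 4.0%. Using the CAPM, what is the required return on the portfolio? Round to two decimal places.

8.99%

β_Ingram = 0.281 × 28.66% / 14.51% = 0.5550
β_Ashcombe = 0.640 × 48.15% / 14.51% = 2.1238
β_Yardley = 0.296 × 19.38% / 14.51% = 0.3953
β_Talbot = 0.514 × 19.79% / 14.51% = 0.7010
β_P = Σ w_i β_i = 0.17×0.5550 + 0.23×2.1238 + 0.43×0.3953 + 0.17×0.7010 = 0.8720
E(R_P) = R_f + β_P × MRP = 5.5% + 0.8720 × 4.0% = 8.99%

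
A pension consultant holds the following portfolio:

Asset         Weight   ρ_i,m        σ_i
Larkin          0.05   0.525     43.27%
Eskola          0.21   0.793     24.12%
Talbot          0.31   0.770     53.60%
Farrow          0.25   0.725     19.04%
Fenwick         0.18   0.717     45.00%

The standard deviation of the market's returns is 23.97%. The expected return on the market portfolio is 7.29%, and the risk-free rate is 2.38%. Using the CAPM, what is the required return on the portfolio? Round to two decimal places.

7.95%

β_Larkin = 0.525 × 43.27% / 23.97% = 0.9477
β_Eskola = 0.793 × 24.12% / 23.97% = 0.7980
β_Talbot = 0.770 × 53.60% / 23.97% = 1.7218
β_Farrow = 0.725 × 19.04% / 23.97% = 0.5759
β_Fenwick = 0.717 × 45.00% / 23.97% = 1.3461
β_P = Σ w_i β_i = 0.05×0.9477 + 0.21×0.7980 + 0.31×1.7218 + 0.25×0.5759 + 0.18×1.3461 = 1.1350
MRP = 7.29% − 2.38% = 4.91%
E(R_P) = R_f + β_P × MRP = 2.38% + 1.1350 × 4.91% = 7.95%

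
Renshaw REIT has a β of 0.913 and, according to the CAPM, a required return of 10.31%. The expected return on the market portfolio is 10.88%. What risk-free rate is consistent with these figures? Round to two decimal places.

4.33%

E(R) = R_f + β(E(R_m) − R_f) = R_f(1 − β) + β·E(R_m)
10.31% = R_f × (1 − 0.913) + 0.913 × 10.88%
10.31% = R_f × 0.087 + 9.93344%
R_f = (10.31% − 9.93344%) / 0.087 = 4.33%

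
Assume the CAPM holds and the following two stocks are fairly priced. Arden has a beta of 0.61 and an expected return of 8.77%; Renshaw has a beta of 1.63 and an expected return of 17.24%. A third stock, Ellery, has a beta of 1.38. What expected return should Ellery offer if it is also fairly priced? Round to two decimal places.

MRP (SML slope) = (17.24% − 8.77%) / (1.63 − 0.61) = 8.47% / 1.02 = 8.3039%
R_f (intercept) = 8.77% − 0.61 × 8.3039% = 3.7046%
E(R_Ellery) = R_f + β × MRP = 3.7046% + 1.38 × 8.3039% = 15.16%

15.16%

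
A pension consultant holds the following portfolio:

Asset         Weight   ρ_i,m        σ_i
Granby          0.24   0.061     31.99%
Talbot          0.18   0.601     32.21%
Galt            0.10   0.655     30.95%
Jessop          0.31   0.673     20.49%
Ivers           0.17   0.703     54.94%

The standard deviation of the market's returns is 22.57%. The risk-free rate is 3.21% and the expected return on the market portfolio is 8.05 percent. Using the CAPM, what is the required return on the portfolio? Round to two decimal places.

β_Granby = 0.061 × 31.99% / 22.57% = 0.0865
β_Talbot = 0.601 × 32.21% / 22.57% = 0.8577
β_Galt = 0.655 × 30.95% / 22.57% = 0.8982
β_Jessop = 0.673 × 20.49% / 22.57% = 0.6110
β_Ivers = 0.703 × 54.94% / 22.57% = 1.7112
β_P = Σ w_i β_i = 0.24×0.0865 + 0.18×0.8577 + 0.10×0.8982 + 0.31×0.6110 + 0.17×1.7112 = 0.7453
MRP = 8.05% − 3.21% = 4.84%
E(R_P) = R_f + β_P × MRP = 3.21% + 0.7453 × 4.84% = 6.82%

6.82%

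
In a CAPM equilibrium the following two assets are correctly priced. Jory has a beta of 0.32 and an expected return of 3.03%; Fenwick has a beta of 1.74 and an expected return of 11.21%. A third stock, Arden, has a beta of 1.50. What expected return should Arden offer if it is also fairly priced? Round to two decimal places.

9.83%

MRP (SML slope) = (11.21% − 3.03%) / (1.74 − 0.32) = 8.18% / 1.42 = 5.7606%
R_f (intercept) = 3.03% − 0.32 × 5.7606% = 1.1866%
E(R_Arden) = R_f + β × MRP = 1.1866% + 1.50 × 5.7606% = 9.83%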